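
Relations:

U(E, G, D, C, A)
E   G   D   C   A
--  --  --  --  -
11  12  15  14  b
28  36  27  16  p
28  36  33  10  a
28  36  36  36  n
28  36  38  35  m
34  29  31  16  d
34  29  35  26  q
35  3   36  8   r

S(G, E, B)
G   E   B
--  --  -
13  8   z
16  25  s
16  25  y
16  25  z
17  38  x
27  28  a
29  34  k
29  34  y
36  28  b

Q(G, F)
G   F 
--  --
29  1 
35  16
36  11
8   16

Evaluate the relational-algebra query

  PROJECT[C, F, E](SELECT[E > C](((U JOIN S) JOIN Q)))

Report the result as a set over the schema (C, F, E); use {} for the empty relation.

{(10, 11, 28), (16, 1, 34), (16, 11, 28), (26, 1, 34)}

Natural join on E, G: {(28, 36, 27, 16, p, b), (28, 36, 33, 10, a, b), (28, 36, 36, 36, n, b), (28, 36, 38, 35, m, b), (34, 29, 31, 16, d, k), (34, 29, 31, 16, d, y), (34, 29, 35, 26, q, k), (34, 29, 35, 26, q, y)}
Natural join on G: {(28, 36, 27, 16, p, b, 11), (28, 36, 33, 10, a, b, 11), (28, 36, 36, 36, n, b, 11), (28, 36, 38, 35, m, b, 11), (34, 29, 31, 16, d, k, 1), (34, 29, 31, 16, d, y, 1), (34, 29, 35, 26, q, k, 1), (34, 29, 35, 26, q, y, 1)}
Apply σ_{E > C}; surviving tuples: {(28, 36, 27, 16, p, b, 11), (28, 36, 33, 10, a, b, 11), (34, 29, 31, 16, d, k, 1), (34, 29, 31, 16, d, y, 1), (34, 29, 35, 26, q, k, 1), (34, 29, 35, 26, q, y, 1)}
Keep only column(s) C, F, E (2 duplicate(s) eliminated): {(10, 11, 28), (16, 1, 34), (16, 11, 28), (26, 1, 34)}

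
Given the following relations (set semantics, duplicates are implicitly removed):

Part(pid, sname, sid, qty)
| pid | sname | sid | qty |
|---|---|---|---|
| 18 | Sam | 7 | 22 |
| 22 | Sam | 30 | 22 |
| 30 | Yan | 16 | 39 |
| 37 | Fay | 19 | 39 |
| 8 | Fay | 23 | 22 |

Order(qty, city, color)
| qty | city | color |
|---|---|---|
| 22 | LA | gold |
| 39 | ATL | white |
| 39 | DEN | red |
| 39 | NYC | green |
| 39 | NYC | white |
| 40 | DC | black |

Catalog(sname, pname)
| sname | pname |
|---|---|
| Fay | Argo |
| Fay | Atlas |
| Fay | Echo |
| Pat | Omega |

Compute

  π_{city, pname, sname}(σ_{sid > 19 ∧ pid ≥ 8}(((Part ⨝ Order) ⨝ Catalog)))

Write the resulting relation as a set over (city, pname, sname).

Part ⋈ Order (natural join on qty): {(18, Sam, 7, 22, LA, gold), (22, Sam, 30, 22, LA, gold), (30, Yan, 16, 39, ATL, white), (30, Yan, 16, 39, DEN, red), (30, Yan, 16, 39, NYC, green), (30, Yan, 16, 39, NYC, white), (37, Fay, 19, 39, ATL, white), (37, Fay, 19, 39, DEN, red), (37, Fay, 19, 39, NYC, green), (37, Fay, 19, 39, NYC, white), (8, Fay, 23, 22, LA, gold)}
(Part ⨝ Order) ⋈ Catalog (natural join on sname): {(37, Fay, 19, 39, ATL, white, Argo), (37, Fay, 19, 39, ATL, white, Atlas), (37, Fay, 19, 39, ATL, white, Echo), (37, Fay, 19, 39, DEN, red, Argo), (37, Fay, 19, 39, DEN, red, Atlas), (37, Fay, 19, 39, DEN, red, Echo), (37, Fay, 19, 39, NYC, green, Argo), (37, Fay, 19, 39, NYC, green, Atlas), (37, Fay, 19, 39, NYC, green, Echo), (37, Fay, 19, 39, NYC, white, Argo), (37, Fay, 19, 39, NYC, white, Atlas), (37, Fay, 19, 39, NYC, white, Echo), (8, Fay, 23, 22, LA, gold, Argo), (8, Fay, 23, 22, LA, gold, Atlas), (8, Fay, 23, 22, LA, gold, Echo)}
σ[sid > 19 ∧ pid ≥ 8]: keep tuples satisfying sid > 19 ∧ pid ≥ 8 → {(8, Fay, 23, 22, LA, gold, Argo), (8, Fay, 23, 22, LA, gold, Atlas), (8, Fay, 23, 22, LA, gold, Echo)}
Projecting to city, pname, sname: {(LA, Argo, Fay), (LA, Atlas, Fay), (LA, Echo, Fay)}

{(LA, Argo, Fay), (LA, Atlas, Fay), (LA, Echo, Fay)}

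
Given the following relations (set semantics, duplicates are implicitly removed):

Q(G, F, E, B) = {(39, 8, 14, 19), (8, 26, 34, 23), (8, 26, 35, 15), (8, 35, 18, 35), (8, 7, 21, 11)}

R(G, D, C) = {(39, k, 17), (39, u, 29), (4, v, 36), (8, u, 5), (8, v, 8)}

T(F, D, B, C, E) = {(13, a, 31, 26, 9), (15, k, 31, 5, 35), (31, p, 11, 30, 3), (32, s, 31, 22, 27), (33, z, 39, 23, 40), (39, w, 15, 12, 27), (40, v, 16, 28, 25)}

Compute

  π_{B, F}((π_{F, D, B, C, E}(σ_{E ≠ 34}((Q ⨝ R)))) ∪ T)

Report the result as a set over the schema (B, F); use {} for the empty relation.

Q ⋈ R (natural join on G): {(39, 8, 14, 19, k, 17), (39, 8, 14, 19, u, 29), (8, 26, 34, 23, u, 5), (8, 26, 34, 23, v, 8), (8, 26, 35, 15, u, 5), (8, 26, 35, 15, v, 8), (8, 35, 18, 35, u, 5), (8, 35, 18, 35, v, 8), (8, 7, 21, 11, u, 5), (8, 7, 21, 11, v, 8)}
Filtering on E ≠ 34 leaves {(39, 8, 14, 19, k, 17), (39, 8, 14, 19, u, 29), (8, 26, 35, 15, u, 5), (8, 26, 35, 15, v, 8), (8, 35, 18, 35, u, 5), (8, 35, 18, 35, v, 8), (8, 7, 21, 11, u, 5), (8, 7, 21, 11, v, 8)}.
Projecting to F, D, B, C, E: {(26, u, 15, 5, 35), (26, v, 15, 8, 35), (35, u, 35, 5, 18), (35, v, 35, 8, 18), (7, u, 11, 5, 21), (7, v, 11, 8, 21), (8, k, 19, 17, 14), (8, u, 19, 29, 14)}
Set union of the two operands is {(13, a, 31, 26, 9), (15, k, 31, 5, 35), (26, u, 15, 5, 35), (26, v, 15, 8, 35), (31, p, 11, 30, 3), (32, s, 31, 22, 27), (33, z, 39, 23, 40), (35, u, 35, 5, 18), (35, v, 35, 8, 18), (39, w, 15, 12, 27), (40, v, 16, 28, 25), (7, u, 11, 5, 21), (7, v, 11, 8, 21), (8, k, 19, 17, 14), (8, u, 19, 29, 14)}.
Projecting to B, F (4 duplicate(s) eliminated): {(11, 31), (11, 7), (15, 26), (15, 39), (16, 40), (19, 8), (31, 13), (31, 15), (31, 32), (35, 35), (39, 33)}

{(11, 31), (11, 7), (15, 26), (15, 39), (16, 40), (19, 8), (31, 13), (31, 15), (31, 32), (35, 35), (39, 33)}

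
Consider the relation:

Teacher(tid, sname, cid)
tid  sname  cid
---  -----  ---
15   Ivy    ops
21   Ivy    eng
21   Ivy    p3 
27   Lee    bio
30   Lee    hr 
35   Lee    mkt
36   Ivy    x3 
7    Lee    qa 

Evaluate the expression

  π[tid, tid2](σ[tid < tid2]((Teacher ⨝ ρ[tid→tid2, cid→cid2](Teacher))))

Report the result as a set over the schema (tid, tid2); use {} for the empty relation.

{(15, 21), (15, 36), (21, 36), (27, 30), (27, 35), (30, 35), (7, 27), (7, 30), (7, 35)}

ρ[tid→tid2, cid→cid2]: schema becomes (tid2, sname, cid2); tuples unchanged.
Joining Teacher and ρ[tid→tid2, cid→cid2](Teacher) on sname yields {(15, Ivy, ops, 15, ops), (15, Ivy, ops, 21, eng), (15, Ivy, ops, 21, p3), (15, Ivy, ops, 36, x3), (21, Ivy, eng, 15, ops), (21, Ivy, eng, 21, eng), (21, Ivy, eng, 21, p3), (21, Ivy, eng, 36, x3), (21, Ivy, p3, 15, ops), (21, Ivy, p3, 21, eng), (21, Ivy, p3, 21, p3), (21, Ivy, p3, 36, x3), (27, Lee, bio, 27, bio), (27, Lee, bio, 30, hr), (27, Lee, bio, 35, mkt), (27, Lee, bio, 7, qa), (30, Lee, hr, 27, bio), (30, Lee, hr, 30, hr), (30, Lee, hr, 35, mkt), (30, Lee, hr, 7, qa), (35, Lee, mkt, 27, bio), (35, Lee, mkt, 30, hr), (35, Lee, mkt, 35, mkt), (35, Lee, mkt, 7, qa), (36, Ivy, x3, 15, ops), (36, Ivy, x3, 21, eng), (36, Ivy, x3, 21, p3), (36, Ivy, x3, 36, x3), (7, Lee, qa, 27, bio), (7, Lee, qa, 30, hr), (7, Lee, qa, 35, mkt), (7, Lee, qa, 7, qa)}.
σ[tid < tid2]: keep tuples satisfying tid < tid2 → {(15, Ivy, ops, 21, eng), (15, Ivy, ops, 21, p3), (15, Ivy, ops, 36, x3), (21, Ivy, eng, 36, x3), (21, Ivy, p3, 36, x3), (27, Lee, bio, 30, hr), (27, Lee, bio, 35, mkt), (30, Lee, hr, 35, mkt), (7, Lee, qa, 27, bio), (7, Lee, qa, 30, hr), (7, Lee, qa, 35, mkt)}
Keep only column(s) tid, tid2 (2 duplicate(s) eliminated): {(15, 21), (15, 36), (21, 36), (27, 30), (27, 35), (30, 35), (7, 27), (7, 30), (7, 35)}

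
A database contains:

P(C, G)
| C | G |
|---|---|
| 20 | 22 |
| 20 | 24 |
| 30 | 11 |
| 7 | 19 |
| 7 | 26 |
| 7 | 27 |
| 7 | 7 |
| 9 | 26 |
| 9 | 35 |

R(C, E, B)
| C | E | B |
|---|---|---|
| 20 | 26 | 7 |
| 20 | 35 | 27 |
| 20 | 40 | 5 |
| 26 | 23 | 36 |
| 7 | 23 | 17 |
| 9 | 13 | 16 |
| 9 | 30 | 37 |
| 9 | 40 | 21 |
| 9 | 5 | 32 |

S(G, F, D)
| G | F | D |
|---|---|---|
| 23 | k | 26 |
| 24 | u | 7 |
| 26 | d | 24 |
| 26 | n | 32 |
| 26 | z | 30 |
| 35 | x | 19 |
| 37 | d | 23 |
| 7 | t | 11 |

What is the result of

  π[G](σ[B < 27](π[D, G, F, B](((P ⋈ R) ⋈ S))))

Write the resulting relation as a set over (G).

{24, 26, 35, 7}

Joining P and R on C yields {(20, 22, 26, 7), (20, 22, 35, 27), (20, 22, 40, 5), (20, 24, 26, 7), (20, 24, 35, 27), (20, 24, 40, 5), (7, 19, 23, 17), (7, 26, 23, 17), (7, 27, 23, 17), (7, 7, 23, 17), (9, 26, 13, 16), (9, 26, 30, 37), (9, 26, 40, 21), (9, 26, 5, 32), (9, 35, 13, 16), (9, 35, 30, 37), (9, 35, 40, 21), (9, 35, 5, 32)}.
Joining (P ⋈ R) and S on G yields {(20, 24, 26, 7, u, 7), (20, 24, 35, 27, u, 7), (20, 24, 40, 5, u, 7), (7, 26, 23, 17, d, 24), (7, 26, 23, 17, n, 32), (7, 26, 23, 17, z, 30), (7, 7, 23, 17, t, 11), (9, 26, 13, 16, d, 24), (9, 26, 13, 16, n, 32), (9, 26, 13, 16, z, 30), (9, 26, 30, 37, d, 24), (9, 26, 30, 37, n, 32), (9, 26, 30, 37, z, 30), (9, 26, 40, 21, d, 24), (9, 26, 40, 21, n, 32), (9, 26, 40, 21, z, 30), (9, 26, 5, 32, d, 24), (9, 26, 5, 32, n, 32), (9, 26, 5, 32, z, 30), (9, 35, 13, 16, x, 19), (9, 35, 30, 37, x, 19), (9, 35, 40, 21, x, 19), (9, 35, 5, 32, x, 19)}.
π[D, G, F, B]: project onto (D, G, F, B) → {(11, 7, t, 17), (19, 35, x, 16), (19, 35, x, 21), (19, 35, x, 32), (19, 35, x, 37), (24, 26, d, 16), (24, 26, d, 17), (24, 26, d, 21), (24, 26, d, 32), (24, 26, d, 37), (30, 26, z, 16), (30, 26, z, 17), (30, 26, z, 21), (30, 26, z, 32), (30, 26, z, 37), (32, 26, n, 16), (32, 26, n, 17), (32, 26, n, 21), (32, 26, n, 32), (32, 26, n, 37), (7, 24, u, 27), (7, 24, u, 5), (7, 24, u, 7)}
Apply σ_{B < 27}; surviving tuples: {(11, 7, t, 17), (19, 35, x, 16), (19, 35, x, 21), (24, 26, d, 16), (24, 26, d, 17), (24, 26, d, 21), (30, 26, z, 16), (30, 26, z, 17), (30, 26, z, 21), (32, 26, n, 16), (32, 26, n, 17), (32, 26, n, 21), (7, 24, u, 5), (7, 24, u, 7)}
π[G]: project onto (G) (10 duplicate(s) eliminated) → {24, 26, 35, 7}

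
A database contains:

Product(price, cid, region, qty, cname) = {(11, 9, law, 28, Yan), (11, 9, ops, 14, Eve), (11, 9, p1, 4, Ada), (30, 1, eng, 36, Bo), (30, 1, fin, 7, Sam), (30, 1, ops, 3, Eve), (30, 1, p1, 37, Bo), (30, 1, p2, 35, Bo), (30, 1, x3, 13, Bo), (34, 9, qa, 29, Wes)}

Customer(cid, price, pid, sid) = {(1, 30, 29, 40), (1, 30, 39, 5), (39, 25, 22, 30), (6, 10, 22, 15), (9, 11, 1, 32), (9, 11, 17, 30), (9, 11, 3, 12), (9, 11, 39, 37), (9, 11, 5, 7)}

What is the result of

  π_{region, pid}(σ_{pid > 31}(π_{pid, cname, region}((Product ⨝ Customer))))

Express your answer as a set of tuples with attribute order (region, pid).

{(eng, 39), (fin, 39), (law, 39), (ops, 39), (p1, 39), (p2, 39), (x3, 39)}

Joining Product and Customer on price, cid yields {(11, 9, law, 28, Yan, 1, 32), (11, 9, law, 28, Yan, 17, 30), (11, 9, law, 28, Yan, 3, 12), (11, 9, law, 28, Yan, 39, 37), (11, 9, law, 28, Yan, 5, 7), (11, 9, ops, 14, Eve, 1, 32), (11, 9, ops, 14, Eve, 17, 30), (11, 9, ops, 14, Eve, 3, 12), (11, 9, ops, 14, Eve, 39, 37), (11, 9, ops, 14, Eve, 5, 7), (11, 9, p1, 4, Ada, 1, 32), (11, 9, p1, 4, Ada, 17, 30), (11, 9, p1, 4, Ada, 3, 12), (11, 9, p1, 4, Ada, 39, 37), (11, 9, p1, 4, Ada, 5, 7), (30, 1, eng, 36, Bo, 29, 40), (30, 1, eng, 36, Bo, 39, 5), (30, 1, fin, 7, Sam, 29, 40), (30, 1, fin, 7, Sam, 39, 5), (30, 1, ops, 3, Eve, 29, 40), (30, 1, ops, 3, Eve, 39, 5), (30, 1, p1, 37, Bo, 29, 40), (30, 1, p1, 37, Bo, 39, 5), (30, 1, p2, 35, Bo, 29, 40), (30, 1, p2, 35, Bo, 39, 5), (30, 1, x3, 13, Bo, 29, 40), (30, 1, x3, 13, Bo, 39, 5)}.
π[pid, cname, region]: project onto (pid, cname, region) (1 duplicate(s) eliminated) → {(1, Ada, p1), (1, Eve, ops), (1, Yan, law), (17, Ada, p1), (17, Eve, ops), (17, Yan, law), (29, Bo, eng), (29, Bo, p1), (29, Bo, p2), (29, Bo, x3), (29, Eve, ops), (29, Sam, fin), (3, Ada, p1), (3, Eve, ops), (3, Yan, law), (39, Ada, p1), (39, Bo, eng), (39, Bo, p1), (39, Bo, p2), (39, Bo, x3), (39, Eve, ops), (39, Sam, fin), (39, Yan, law), (5, Ada, p1), (5, Eve, ops), (5, Yan, law)}
Apply σ_{pid > 31}; surviving tuples: {(39, Ada, p1), (39, Bo, eng), (39, Bo, p1), (39, Bo, p2), (39, Bo, x3), (39, Eve, ops), (39, Sam, fin), (39, Yan, law)}
π[region, pid]: project onto (region, pid) (1 duplicate(s) eliminated) → {(eng, 39), (fin, 39), (law, 39), (ops, 39), (p1, 39), (p2, 39), (x3, 39)}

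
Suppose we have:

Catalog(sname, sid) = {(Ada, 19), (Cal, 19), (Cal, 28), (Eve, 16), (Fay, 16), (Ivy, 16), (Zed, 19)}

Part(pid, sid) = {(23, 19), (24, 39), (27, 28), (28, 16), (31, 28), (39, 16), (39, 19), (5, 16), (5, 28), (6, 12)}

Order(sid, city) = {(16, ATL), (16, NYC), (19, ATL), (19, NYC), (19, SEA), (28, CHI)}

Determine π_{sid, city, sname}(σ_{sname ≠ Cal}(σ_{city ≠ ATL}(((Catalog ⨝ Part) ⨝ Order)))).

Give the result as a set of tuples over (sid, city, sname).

{(16, NYC, Eve), (16, NYC, Fay), (16, NYC, Ivy), (19, NYC, Ada), (19, NYC, Zed), (19, SEA, Ada), (19, SEA, Zed)}

Joining Catalog and Part on sid yields {(Ada, 19, 23), (Ada, 19, 39), (Cal, 19, 23), (Cal, 19, 39), (Cal, 28, 27), (Cal, 28, 31), (Cal, 28, 5), (Eve, 16, 28), (Eve, 16, 39), (Eve, 16, 5), (Fay, 16, 28), (Fay, 16, 39), (Fay, 16, 5), (Ivy, 16, 28), (Ivy, 16, 39), (Ivy, 16, 5), (Zed, 19, 23), (Zed, 19, 39)}.
Joining (Catalog ⨝ Part) and Order on sid yields {(Ada, 19, 23, ATL), (Ada, 19, 23, NYC), (Ada, 19, 23, SEA), (Ada, 19, 39, ATL), (Ada, 19, 39, NYC), (Ada, 19, 39, SEA), (Cal, 19, 23, ATL), (Cal, 19, 23, NYC), (Cal, 19, 23, SEA), (Cal, 19, 39, ATL), (Cal, 19, 39, NYC), (Cal, 19, 39, SEA), (Cal, 28, 27, CHI), (Cal, 28, 31, CHI), (Cal, 28, 5, CHI), (Eve, 16, 28, ATL), (Eve, 16, 28, NYC), (Eve, 16, 39, ATL), (Eve, 16, 39, NYC), (Eve, 16, 5, ATL), (Eve, 16, 5, NYC), (Fay, 16, 28, ATL), (Fay, 16, 28, NYC), (Fay, 16, 39, ATL), (Fay, 16, 39, NYC), (Fay, 16, 5, ATL), (Fay, 16, 5, NYC), (Ivy, 16, 28, ATL), (Ivy, 16, 28, NYC), (Ivy, 16, 39, ATL), (Ivy, 16, 39, NYC), (Ivy, 16, 5, ATL), (Ivy, 16, 5, NYC), (Zed, 19, 23, ATL), (Zed, 19, 23, NYC), (Zed, 19, 23, SEA), (Zed, 19, 39, ATL), (Zed, 19, 39, NYC), (Zed, 19, 39, SEA)}.
Selection city ≠ ATL: {(Ada, 19, 23, NYC), (Ada, 19, 23, SEA), (Ada, 19, 39, NYC), (Ada, 19, 39, SEA), (Cal, 19, 23, NYC), (Cal, 19, 23, SEA), (Cal, 19, 39, NYC), (Cal, 19, 39, SEA), (Cal, 28, 27, CHI), (Cal, 28, 31, CHI), (Cal, 28, 5, CHI), (Eve, 16, 28, NYC), (Eve, 16, 39, NYC), (Eve, 16, 5, NYC), (Fay, 16, 28, NYC), (Fay, 16, 39, NYC), (Fay, 16, 5, NYC), (Ivy, 16, 28, NYC), (Ivy, 16, 39, NYC), (Ivy, 16, 5, NYC), (Zed, 19, 23, NYC), (Zed, 19, 23, SEA), (Zed, 19, 39, NYC), (Zed, 19, 39, SEA)}
Selection sname ≠ Cal: {(Ada, 19, 23, NYC), (Ada, 19, 23, SEA), (Ada, 19, 39, NYC), (Ada, 19, 39, SEA), (Eve, 16, 28, NYC), (Eve, 16, 39, NYC), (Eve, 16, 5, NYC), (Fay, 16, 28, NYC), (Fay, 16, 39, NYC), (Fay, 16, 5, NYC), (Ivy, 16, 28, NYC), (Ivy, 16, 39, NYC), (Ivy, 16, 5, NYC), (Zed, 19, 23, NYC), (Zed, 19, 23, SEA), (Zed, 19, 39, NYC), (Zed, 19, 39, SEA)}
Projecting to sid, city, sname (10 duplicate(s) eliminated): {(16, NYC, Eve), (16, NYC, Fay), (16, NYC, Ivy), (19, NYC, Ada), (19, NYC, Zed), (19, SEA, Ada), (19, SEA, Zed)}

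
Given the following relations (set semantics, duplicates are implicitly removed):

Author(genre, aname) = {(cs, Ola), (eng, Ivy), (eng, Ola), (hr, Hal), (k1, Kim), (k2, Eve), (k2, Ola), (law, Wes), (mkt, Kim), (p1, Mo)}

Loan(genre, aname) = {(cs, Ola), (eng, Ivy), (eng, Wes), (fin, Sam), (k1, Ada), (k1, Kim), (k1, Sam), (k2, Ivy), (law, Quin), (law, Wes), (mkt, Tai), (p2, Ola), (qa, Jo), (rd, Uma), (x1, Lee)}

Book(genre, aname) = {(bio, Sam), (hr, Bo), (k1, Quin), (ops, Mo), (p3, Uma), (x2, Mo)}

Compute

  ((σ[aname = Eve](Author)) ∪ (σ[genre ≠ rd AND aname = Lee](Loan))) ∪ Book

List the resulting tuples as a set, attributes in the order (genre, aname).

{(bio, Sam), (hr, Bo), (k1, Quin), (k2, Eve), (ops, Mo), (p3, Uma), (x1, Lee), (x2, Mo)}

Selection aname = Eve: {(k2, Eve)}
Selection genre ≠ rd AND aname = Lee: {(x1, Lee)}
Union: {(k2, Eve)} with {(x1, Lee)} → {(k2, Eve), (x1, Lee)}
Union: {(k2, Eve), (x1, Lee)} with {(bio, Sam), (hr, Bo), (k1, Quin), (ops, Mo), (p3, Uma), (x2, Mo)} → {(bio, Sam), (hr, Bo), (k1, Quin), (k2, Eve), (ops, Mo), (p3, Uma), (x1, Lee), (x2, Mo)}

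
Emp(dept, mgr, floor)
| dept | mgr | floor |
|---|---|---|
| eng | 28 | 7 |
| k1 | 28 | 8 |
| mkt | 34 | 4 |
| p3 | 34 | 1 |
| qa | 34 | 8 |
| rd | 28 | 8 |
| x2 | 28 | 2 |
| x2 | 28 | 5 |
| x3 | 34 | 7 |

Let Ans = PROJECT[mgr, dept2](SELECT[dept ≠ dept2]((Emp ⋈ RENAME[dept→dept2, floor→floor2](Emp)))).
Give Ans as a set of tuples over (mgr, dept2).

ρ[dept→dept2, floor→floor2]: schema becomes (dept2, mgr, floor2); tuples unchanged.
Joining Emp and RENAME[dept→dept2, floor→floor2](Emp) on mgr yields {(eng, 28, 7, eng, 7), (eng, 28, 7, k1, 8), (eng, 28, 7, rd, 8), (eng, 28, 7, x2, 2), (eng, 28, 7, x2, 5), (k1, 28, 8, eng, 7), (k1, 28, 8, k1, 8), (k1, 28, 8, rd, 8), (k1, 28, 8, x2, 2), (k1, 28, 8, x2, 5), (mkt, 34, 4, mkt, 4), (mkt, 34, 4, p3, 1), (mkt, 34, 4, qa, 8), (mkt, 34, 4, x3, 7), (p3, 34, 1, mkt, 4), (p3, 34, 1, p3, 1), (p3, 34, 1, qa, 8), (p3, 34, 1, x3, 7), (qa, 34, 8, mkt, 4), (qa, 34, 8, p3, 1), (qa, 34, 8, qa, 8), (qa, 34, 8, x3, 7), (rd, 28, 8, eng, 7), (rd, 28, 8, k1, 8), (rd, 28, 8, rd, 8), (rd, 28, 8, x2, 2), (rd, 28, 8, x2, 5), (x2, 28, 2, eng, 7), (x2, 28, 2, k1, 8), (x2, 28, 2, rd, 8), (x2, 28, 2, x2, 2), (x2, 28, 2, x2, 5), (x2, 28, 5, eng, 7), (x2, 28, 5, k1, 8), (x2, 28, 5, rd, 8), (x2, 28, 5, x2, 2), (x2, 28, 5, x2, 5), (x3, 34, 7, mkt, 4), (x3, 34, 7, p3, 1), (x3, 34, 7, qa, 8), (x3, 34, 7, x3, 7)}.
Apply σ_{dept ≠ dept2}; surviving tuples: {(eng, 28, 7, k1, 8), (eng, 28, 7, rd, 8), (eng, 28, 7, x2, 2), (eng, 28, 7, x2, 5), (k1, 28, 8, eng, 7), (k1, 28, 8, rd, 8), (k1, 28, 8, x2, 2), (k1, 28, 8, x2, 5), (mkt, 34, 4, p3, 1), (mkt, 34, 4, qa, 8), (mkt, 34, 4, x3, 7), (p3, 34, 1, mkt, 4), (p3, 34, 1, qa, 8), (p3, 34, 1, x3, 7), (qa, 34, 8, mkt, 4), (qa, 34, 8, p3, 1), (qa, 34, 8, x3, 7), (rd, 28, 8, eng, 7), (rd, 28, 8, k1, 8), (rd, 28, 8, x2, 2), (rd, 28, 8, x2, 5), (x2, 28, 2, eng, 7), (x2, 28, 2, k1, 8), (x2, 28, 2, rd, 8), (x2, 28, 5, eng, 7), (x2, 28, 5, k1, 8), (x2, 28, 5, rd, 8), (x3, 34, 7, mkt, 4), (x3, 34, 7, p3, 1), (x3, 34, 7, qa, 8)}
Projecting to mgr, dept2 (22 duplicate(s) eliminated): {(28, eng), (28, k1), (28, rd), (28, x2), (34, mkt), (34, p3), (34, qa), (34, x3)}

{(28, eng), (28, k1), (28, rd), (28, x2), (34, mkt), (34, p3), (34, qa), (34, x3)}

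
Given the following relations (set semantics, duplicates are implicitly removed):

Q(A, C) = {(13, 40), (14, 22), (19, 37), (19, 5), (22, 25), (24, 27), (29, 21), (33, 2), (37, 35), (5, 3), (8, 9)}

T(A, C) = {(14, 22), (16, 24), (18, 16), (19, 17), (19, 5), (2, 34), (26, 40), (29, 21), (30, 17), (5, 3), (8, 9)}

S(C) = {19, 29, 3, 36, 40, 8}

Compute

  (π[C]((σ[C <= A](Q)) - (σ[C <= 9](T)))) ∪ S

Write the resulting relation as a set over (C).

{19, 2, 21, 29, 3, 35, 36, 40, 8}

Filtering on C <= A leaves {(19, 5), (29, 21), (33, 2), (37, 35), (5, 3)}.
Filtering on C <= 9 leaves {(19, 5), (5, 3), (8, 9)}.
Taking the difference: {(29, 21), (33, 2), (37, 35)}
Keep only column(s) C: {2, 21, 35}
Taking the union: {19, 2, 21, 29, 3, 35, 36, 40, 8}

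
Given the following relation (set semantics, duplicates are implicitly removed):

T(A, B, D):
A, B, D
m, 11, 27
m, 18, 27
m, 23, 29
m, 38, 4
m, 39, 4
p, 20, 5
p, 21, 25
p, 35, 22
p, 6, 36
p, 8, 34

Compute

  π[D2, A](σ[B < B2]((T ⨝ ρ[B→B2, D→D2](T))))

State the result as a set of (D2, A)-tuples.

{(22, p), (25, p), (27, m), (29, m), (34, p), (4, m), (5, p)}

ρ[B→B2, D→D2]: schema becomes (A, B2, D2); tuples unchanged.
Joining T and ρ[B→B2, D→D2](T) on A yields {(m, 11, 27, 11, 27), (m, 11, 27, 18, 27), (m, 11, 27, 23, 29), (m, 11, 27, 38, 4), (m, 11, 27, 39, 4), (m, 18, 27, 11, 27), (m, 18, 27, 18, 27), (m, 18, 27, 23, 29), (m, 18, 27, 38, 4), (m, 18, 27, 39, 4), (m, 23, 29, 11, 27), (m, 23, 29, 18, 27), (m, 23, 29, 23, 29), (m, 23, 29, 38, 4), (m, 23, 29, 39, 4), (m, 38, 4, 11, 27), (m, 38, 4, 18, 27), (m, 38, 4, 23, 29), (m, 38, 4, 38, 4), (m, 38, 4, 39, 4), (m, 39, 4, 11, 27), (m, 39, 4, 18, 27), (m, 39, 4, 23, 29), (m, 39, 4, 38, 4), (m, 39, 4, 39, 4), (p, 20, 5, 20, 5), (p, 20, 5, 21, 25), (p, 20, 5, 35, 22), (p, 20, 5, 6, 36), (p, 20, 5, 8, 34), (p, 21, 25, 20, 5), (p, 21, 25, 21, 25), (p, 21, 25, 35, 22), (p, 21, 25, 6, 36), (p, 21, 25, 8, 34), (p, 35, 22, 20, 5), (p, 35, 22, 21, 25), (p, 35, 22, 35, 22), (p, 35, 22, 6, 36), (p, 35, 22, 8, 34), (p, 6, 36, 20, 5), (p, 6, 36, 21, 25), (p, 6, 36, 35, 22), (p, 6, 36, 6, 36), (p, 6, 36, 8, 34), (p, 8, 34, 20, 5), (p, 8, 34, 21, 25), (p, 8, 34, 35, 22), (p, 8, 34, 6, 36), (p, 8, 34, 8, 34)}.
σ[B < B2]: keep tuples satisfying B < B2 → {(m, 11, 27, 18, 27), (m, 11, 27, 23, 29), (m, 11, 27, 38, 4), (m, 11, 27, 39, 4), (m, 18, 27, 23, 29), (m, 18, 27, 38, 4), (m, 18, 27, 39, 4), (m, 23, 29, 38, 4), (m, 23, 29, 39, 4), (m, 38, 4, 39, 4), (p, 20, 5, 21, 25), (p, 20, 5, 35, 22), (p, 21, 25, 35, 22), (p, 6, 36, 20, 5), (p, 6, 36, 21, 25), (p, 6, 36, 35, 22), (p, 6, 36, 8, 34), (p, 8, 34, 20, 5), (p, 8, 34, 21, 25), (p, 8, 34, 35, 22)}
Keep only column(s) D2, A (13 duplicate(s) eliminated): {(22, p), (25, p), (27, m), (29, m), (34, p), (4, m), (5, p)}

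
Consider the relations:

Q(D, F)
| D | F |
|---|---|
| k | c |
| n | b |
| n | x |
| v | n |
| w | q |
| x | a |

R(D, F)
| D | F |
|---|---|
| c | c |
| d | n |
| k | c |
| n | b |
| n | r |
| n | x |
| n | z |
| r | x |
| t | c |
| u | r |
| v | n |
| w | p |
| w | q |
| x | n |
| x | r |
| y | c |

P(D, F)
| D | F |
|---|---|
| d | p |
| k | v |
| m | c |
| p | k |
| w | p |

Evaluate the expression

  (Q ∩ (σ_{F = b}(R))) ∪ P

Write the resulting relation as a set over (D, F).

Apply σ_{F = b}; surviving tuples: {(n, b)}
Set intersection of the two operands is {(n, b)}.
Set union of the two operands is {(d, p), (k, v), (m, c), (n, b), (p, k), (w, p)}.

{(d, p), (k, v), (m, c), (n, b), (p, k), (w, p)}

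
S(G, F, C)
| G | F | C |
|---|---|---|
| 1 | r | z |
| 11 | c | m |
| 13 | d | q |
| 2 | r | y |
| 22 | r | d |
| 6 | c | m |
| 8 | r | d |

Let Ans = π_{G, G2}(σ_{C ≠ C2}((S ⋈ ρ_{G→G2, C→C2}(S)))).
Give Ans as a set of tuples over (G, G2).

ρ[G→G2, C→C2]: schema becomes (G2, F, C2); tuples unchanged.
Natural join on F: {(1, r, z, 1, z), (1, r, z, 2, y), (1, r, z, 22, d), (1, r, z, 8, d), (11, c, m, 11, m), (11, c, m, 6, m), (13, d, q, 13, q), (2, r, y, 1, z), (2, r, y, 2, y), (2, r, y, 22, d), (2, r, y, 8, d), (22, r, d, 1, z), (22, r, d, 2, y), (22, r, d, 22, d), (22, r, d, 8, d), (6, c, m, 11, m), (6, c, m, 6, m), (8, r, d, 1, z), (8, r, d, 2, y), (8, r, d, 22, d), (8, r, d, 8, d)}
σ[C ≠ C2]: keep tuples satisfying C ≠ C2 → {(1, r, z, 2, y), (1, r, z, 22, d), (1, r, z, 8, d), (2, r, y, 1, z), (2, r, y, 22, d), (2, r, y, 8, d), (22, r, d, 1, z), (22, r, d, 2, y), (8, r, d, 1, z), (8, r, d, 2, y)}
π[G, G2]: project onto (G, G2) → {(1, 2), (1, 22), (1, 8), (2, 1), (2, 22), (2, 8), (22, 1), (22, 2), (8, 1), (8, 2)}

{(1, 2), (1, 22), (1, 8), (2, 1), (2, 22), (2, 8), (22, 1), (22, 2), (8, 1), (8, 2)}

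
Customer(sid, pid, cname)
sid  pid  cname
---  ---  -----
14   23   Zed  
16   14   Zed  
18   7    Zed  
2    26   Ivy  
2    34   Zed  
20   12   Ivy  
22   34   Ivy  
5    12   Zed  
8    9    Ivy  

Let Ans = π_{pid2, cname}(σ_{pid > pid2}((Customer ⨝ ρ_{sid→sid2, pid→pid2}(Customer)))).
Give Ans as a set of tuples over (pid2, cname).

{(12, Ivy), (12, Zed), (14, Zed), (23, Zed), (26, Ivy), (7, Zed), (9, Ivy)}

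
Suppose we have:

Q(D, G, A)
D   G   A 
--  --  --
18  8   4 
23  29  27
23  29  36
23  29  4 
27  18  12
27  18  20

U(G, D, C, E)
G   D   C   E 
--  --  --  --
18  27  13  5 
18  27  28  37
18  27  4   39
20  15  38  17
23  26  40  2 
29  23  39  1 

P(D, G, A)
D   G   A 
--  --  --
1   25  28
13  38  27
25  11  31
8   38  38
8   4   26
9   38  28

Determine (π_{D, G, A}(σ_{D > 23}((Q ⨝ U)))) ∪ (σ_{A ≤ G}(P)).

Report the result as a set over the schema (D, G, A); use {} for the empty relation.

Q ⋈ U (natural join on D, G): {(23, 29, 27, 39, 1), (23, 29, 36, 39, 1), (23, 29, 4, 39, 1), (27, 18, 12, 13, 5), (27, 18, 12, 28, 37), (27, 18, 12, 4, 39), (27, 18, 20, 13, 5), (27, 18, 20, 28, 37), (27, 18, 20, 4, 39)}
σ[D > 23]: keep tuples satisfying D > 23 → {(27, 18, 12, 13, 5), (27, 18, 12, 28, 37), (27, 18, 12, 4, 39), (27, 18, 20, 13, 5), (27, 18, 20, 28, 37), (27, 18, 20, 4, 39)}
π_{D, G, A} gives {(27, 18, 12), (27, 18, 20)} (4 duplicate(s) eliminated).
σ[A ≤ G]: keep tuples satisfying A ≤ G → {(13, 38, 27), (8, 38, 38), (9, 38, 28)}
Taking the union: {(13, 38, 27), (27, 18, 12), (27, 18, 20), (8, 38, 38), (9, 38, 28)}

{(13, 38, 27), (27, 18, 12), (27, 18, 20), (8, 38, 38), (9, 38, 28)}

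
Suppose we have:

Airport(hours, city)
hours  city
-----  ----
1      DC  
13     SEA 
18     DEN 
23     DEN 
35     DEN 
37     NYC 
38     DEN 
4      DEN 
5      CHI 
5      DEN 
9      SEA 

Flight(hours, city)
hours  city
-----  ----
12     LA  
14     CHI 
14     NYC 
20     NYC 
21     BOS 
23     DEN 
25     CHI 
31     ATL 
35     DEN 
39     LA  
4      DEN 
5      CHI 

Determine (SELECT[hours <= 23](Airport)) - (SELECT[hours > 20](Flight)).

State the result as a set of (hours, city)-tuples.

Filtering on hours <= 23 leaves {(1, DC), (13, SEA), (18, DEN), (23, DEN), (4, DEN), (5, CHI), (5, DEN), (9, SEA)}.
Filtering on hours > 20 leaves {(21, BOS), (23, DEN), (25, CHI), (31, ATL), (35, DEN), (39, LA)}.
Set difference of the two operands is {(1, DC), (13, SEA), (18, DEN), (4, DEN), (5, CHI), (5, DEN), (9, SEA)}.

{(1, DC), (13, SEA), (18, DEN), (4, DEN), (5, CHI), (5, DEN), (9, SEA)}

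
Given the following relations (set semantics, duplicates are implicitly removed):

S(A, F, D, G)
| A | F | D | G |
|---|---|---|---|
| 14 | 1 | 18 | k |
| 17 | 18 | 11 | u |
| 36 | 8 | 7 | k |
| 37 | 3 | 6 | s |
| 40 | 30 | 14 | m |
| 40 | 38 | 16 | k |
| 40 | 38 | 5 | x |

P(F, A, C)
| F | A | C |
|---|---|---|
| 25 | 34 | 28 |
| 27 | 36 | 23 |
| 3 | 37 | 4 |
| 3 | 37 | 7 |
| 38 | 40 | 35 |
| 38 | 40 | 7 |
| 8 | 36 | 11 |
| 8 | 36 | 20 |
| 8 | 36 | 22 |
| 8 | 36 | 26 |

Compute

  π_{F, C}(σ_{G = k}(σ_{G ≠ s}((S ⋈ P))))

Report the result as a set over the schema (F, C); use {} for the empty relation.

{(38, 35), (38, 7), (8, 11), (8, 20), (8, 22), (8, 26)}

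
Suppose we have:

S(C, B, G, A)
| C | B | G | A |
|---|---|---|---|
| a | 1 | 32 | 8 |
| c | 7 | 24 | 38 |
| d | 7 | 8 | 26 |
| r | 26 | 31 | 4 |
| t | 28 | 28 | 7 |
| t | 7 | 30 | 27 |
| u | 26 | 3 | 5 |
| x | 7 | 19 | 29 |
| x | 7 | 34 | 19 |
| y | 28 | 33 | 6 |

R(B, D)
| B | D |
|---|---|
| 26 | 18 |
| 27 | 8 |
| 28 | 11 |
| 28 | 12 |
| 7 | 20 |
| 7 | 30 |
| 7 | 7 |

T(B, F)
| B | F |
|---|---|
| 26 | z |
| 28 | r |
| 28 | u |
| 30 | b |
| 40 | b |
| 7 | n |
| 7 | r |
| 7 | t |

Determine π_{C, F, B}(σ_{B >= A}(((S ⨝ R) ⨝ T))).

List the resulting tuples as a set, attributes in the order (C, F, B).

Natural join on B: {(c, 7, 24, 38, 20), (c, 7, 24, 38, 30), (c, 7, 24, 38, 7), (d, 7, 8, 26, 20), (d, 7, 8, 26, 30), (d, 7, 8, 26, 7), (r, 26, 31, 4, 18), (t, 28, 28, 7, 11), (t, 28, 28, 7, 12), (t, 7, 30, 27, 20), (t, 7, 30, 27, 30), (t, 7, 30, 27, 7), (u, 26, 3, 5, 18), (x, 7, 19, 29, 20), (x, 7, 19, 29, 30), (x, 7, 19, 29, 7), (x, 7, 34, 19, 20), (x, 7, 34, 19, 30), (x, 7, 34, 19, 7), (y, 28, 33, 6, 11), (y, 28, 33, 6, 12)}
Natural join on B: {(c, 7, 24, 38, 20, n), (c, 7, 24, 38, 20, r), (c, 7, 24, 38, 20, t), (c, 7, 24, 38, 30, n), (c, 7, 24, 38, 30, r), (c, 7, 24, 38, 30, t), (c, 7, 24, 38, 7, n), (c, 7, 24, 38, 7, r), (c, 7, 24, 38, 7, t), (d, 7, 8, 26, 20, n), (d, 7, 8, 26, 20, r), (d, 7, 8, 26, 20, t), (d, 7, 8, 26, 30, n), (d, 7, 8, 26, 30, r), (d, 7, 8, 26, 30, t), (d, 7, 8, 26, 7, n), (d, 7, 8, 26, 7, r), (d, 7, 8, 26, 7, t), (r, 26, 31, 4, 18, z), (t, 28, 28, 7, 11, r), (t, 28, 28, 7, 11, u), (t, 28, 28, 7, 12, r), (t, 28, 28, 7, 12, u), (t, 7, 30, 27, 20, n), (t, 7, 30, 27, 20, r), (t, 7, 30, 27, 20, t), (t, 7, 30, 27, 30, n), (t, 7, 30, 27, 30, r), (t, 7, 30, 27, 30, t), (t, 7, 30, 27, 7, n), (t, 7, 30, 27, 7, r), (t, 7, 30, 27, 7, t), (u, 26, 3, 5, 18, z), (x, 7, 19, 29, 20, n), (x, 7, 19, 29, 20, r), (x, 7, 19, 29, 20, t), (x, 7, 19, 29, 30, n), (x, 7, 19, 29, 30, r), (x, 7, 19, 29, 30, t), (x, 7, 19, 29, 7, n), (x, 7, 19, 29, 7, r), (x, 7, 19, 29, 7, t), (x, 7, 34, 19, 20, n), (x, 7, 34, 19, 20, r), (x, 7, 34, 19, 20, t), (x, 7, 34, 19, 30, n), (x, 7, 34, 19, 30, r), (x, 7, 34, 19, 30, t), (x, 7, 34, 19, 7, n), (x, 7, 34, 19, 7, r), (x, 7, 34, 19, 7, t), (y, 28, 33, 6, 11, r), (y, 28, 33, 6, 11, u), (y, 28, 33, 6, 12, r), (y, 28, 33, 6, 12, u)}
σ[B >= A]: keep tuples satisfying B >= A → {(r, 26, 31, 4, 18, z), (t, 28, 28, 7, 11, r), (t, 28, 28, 7, 11, u), (t, 28, 28, 7, 12, r), (t, 28, 28, 7, 12, u), (u, 26, 3, 5, 18, z), (y, 28, 33, 6, 11, r), (y, 28, 33, 6, 11, u), (y, 28, 33, 6, 12, r), (y, 28, 33, 6, 12, u)}
Keep only column(s) C, F, B (4 duplicate(s) eliminated): {(r, z, 26), (t, r, 28), (t, u, 28), (u, z, 26), (y, r, 28), (y, u, 28)}

{(r, z, 26), (t, r, 28), (t, u, 28), (u, z, 26), (y, r, 28), (y, u, 28)}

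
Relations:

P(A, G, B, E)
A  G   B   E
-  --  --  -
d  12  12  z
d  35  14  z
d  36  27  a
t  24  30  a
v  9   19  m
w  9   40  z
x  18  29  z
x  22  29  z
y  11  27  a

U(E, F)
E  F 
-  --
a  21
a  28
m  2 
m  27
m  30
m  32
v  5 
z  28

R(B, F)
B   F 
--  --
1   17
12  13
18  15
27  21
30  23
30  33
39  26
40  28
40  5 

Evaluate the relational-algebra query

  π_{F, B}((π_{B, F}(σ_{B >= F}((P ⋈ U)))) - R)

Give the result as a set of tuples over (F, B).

Natural join on E: {(d, 12, 12, z, 28), (d, 35, 14, z, 28), (d, 36, 27, a, 21), (d, 36, 27, a, 28), (t, 24, 30, a, 21), (t, 24, 30, a, 28), (v, 9, 19, m, 2), (v, 9, 19, m, 27), (v, 9, 19, m, 30), (v, 9, 19, m, 32), (w, 9, 40, z, 28), (x, 18, 29, z, 28), (x, 22, 29, z, 28), (y, 11, 27, a, 21), (y, 11, 27, a, 28)}
Selection B >= F: {(d, 36, 27, a, 21), (t, 24, 30, a, 21), (t, 24, 30, a, 28), (v, 9, 19, m, 2), (w, 9, 40, z, 28), (x, 18, 29, z, 28), (x, 22, 29, z, 28), (y, 11, 27, a, 21)}
π[B, F]: project onto (B, F) (2 duplicate(s) eliminated) → {(19, 2), (27, 21), (29, 28), (30, 21), (30, 28), (40, 28)}
Taking the difference: {(19, 2), (29, 28), (30, 21), (30, 28)}
π[F, B]: project onto (F, B) → {(2, 19), (21, 30), (28, 29), (28, 30)}

{(2, 19), (21, 30), (28, 29), (28, 30)}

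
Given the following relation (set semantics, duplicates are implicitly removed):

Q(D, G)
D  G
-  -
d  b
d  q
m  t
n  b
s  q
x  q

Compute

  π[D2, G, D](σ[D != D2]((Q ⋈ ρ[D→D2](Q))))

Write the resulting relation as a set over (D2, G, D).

{(d, b, n), (d, q, s), (d, q, x), (n, b, d), (s, q, d), (s, q, x), (x, q, d), (x, q, s)}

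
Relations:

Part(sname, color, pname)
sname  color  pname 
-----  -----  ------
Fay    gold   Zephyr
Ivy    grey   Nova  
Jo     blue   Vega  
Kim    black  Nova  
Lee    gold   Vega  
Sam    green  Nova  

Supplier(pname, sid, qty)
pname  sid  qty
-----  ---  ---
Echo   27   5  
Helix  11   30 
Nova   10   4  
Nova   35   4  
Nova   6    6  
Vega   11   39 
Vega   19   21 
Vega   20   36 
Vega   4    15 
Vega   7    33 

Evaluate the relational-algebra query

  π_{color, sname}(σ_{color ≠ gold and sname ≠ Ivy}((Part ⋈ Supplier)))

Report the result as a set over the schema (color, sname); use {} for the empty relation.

Natural join on pname: {(Ivy, grey, Nova, 10, 4), (Ivy, grey, Nova, 35, 4), (Ivy, grey, Nova, 6, 6), (Jo, blue, Vega, 11, 39), (Jo, blue, Vega, 19, 21), (Jo, blue, Vega, 20, 36), (Jo, blue, Vega, 4, 15), (Jo, blue, Vega, 7, 33), (Kim, black, Nova, 10, 4), (Kim, black, Nova, 35, 4), (Kim, black, Nova, 6, 6), (Lee, gold, Vega, 11, 39), (Lee, gold, Vega, 19, 21), (Lee, gold, Vega, 20, 36), (Lee, gold, Vega, 4, 15), (Lee, gold, Vega, 7, 33), (Sam, green, Nova, 10, 4), (Sam, green, Nova, 35, 4), (Sam, green, Nova, 6, 6)}
Filtering on color ≠ gold and sname ≠ Ivy leaves {(Jo, blue, Vega, 11, 39), (Jo, blue, Vega, 19, 21), (Jo, blue, Vega, 20, 36), (Jo, blue, Vega, 4, 15), (Jo, blue, Vega, 7, 33), (Kim, black, Nova, 10, 4), (Kim, black, Nova, 35, 4), (Kim, black, Nova, 6, 6), (Sam, green, Nova, 10, 4), (Sam, green, Nova, 35, 4), (Sam, green, Nova, 6, 6)}.
Projecting to color, sname (8 duplicate(s) eliminated): {(black, Kim), (blue, Jo), (green, Sam)}

{(black, Kim), (blue, Jo), (green, Sam)}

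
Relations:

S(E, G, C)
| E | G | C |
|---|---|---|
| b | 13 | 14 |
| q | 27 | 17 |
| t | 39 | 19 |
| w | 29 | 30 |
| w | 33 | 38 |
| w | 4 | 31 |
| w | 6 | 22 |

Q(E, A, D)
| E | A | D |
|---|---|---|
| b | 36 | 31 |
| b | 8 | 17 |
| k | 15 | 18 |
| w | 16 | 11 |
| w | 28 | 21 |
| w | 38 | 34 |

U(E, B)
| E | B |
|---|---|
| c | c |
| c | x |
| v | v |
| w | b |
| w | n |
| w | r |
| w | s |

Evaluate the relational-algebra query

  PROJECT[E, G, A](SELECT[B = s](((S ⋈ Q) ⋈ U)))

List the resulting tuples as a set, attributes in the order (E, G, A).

Joining S and Q on E yields {(b, 13, 14, 36, 31), (b, 13, 14, 8, 17), (w, 29, 30, 16, 11), (w, 29, 30, 28, 21), (w, 29, 30, 38, 34), (w, 33, 38, 16, 11), (w, 33, 38, 28, 21), (w, 33, 38, 38, 34), (w, 4, 31, 16, 11), (w, 4, 31, 28, 21), (w, 4, 31, 38, 34), (w, 6, 22, 16, 11), (w, 6, 22, 28, 21), (w, 6, 22, 38, 34)}.
Joining (S ⋈ Q) and U on E yields {(w, 29, 30, 16, 11, b), (w, 29, 30, 16, 11, n), (w, 29, 30, 16, 11, r), (w, 29, 30, 16, 11, s), (w, 29, 30, 28, 21, b), (w, 29, 30, 28, 21, n), (w, 29, 30, 28, 21, r), (w, 29, 30, 28, 21, s), (w, 29, 30, 38, 34, b), (w, 29, 30, 38, 34, n), (w, 29, 30, 38, 34, r), (w, 29, 30, 38, 34, s), (w, 33, 38, 16, 11, b), (w, 33, 38, 16, 11, n), (w, 33, 38, 16, 11, r), (w, 33, 38, 16, 11, s), (w, 33, 38, 28, 21, b), (w, 33, 38, 28, 21, n), (w, 33, 38, 28, 21, r), (w, 33, 38, 28, 21, s), (w, 33, 38, 38, 34, b), (w, 33, 38, 38, 34, n), (w, 33, 38, 38, 34, r), (w, 33, 38, 38, 34, s), (w, 4, 31, 16, 11, b), (w, 4, 31, 16, 11, n), (w, 4, 31, 16, 11, r), (w, 4, 31, 16, 11, s), (w, 4, 31, 28, 21, b), (w, 4, 31, 28, 21, n), (w, 4, 31, 28, 21, r), (w, 4, 31, 28, 21, s), (w, 4, 31, 38, 34, b), (w, 4, 31, 38, 34, n), (w, 4, 31, 38, 34, r), (w, 4, 31, 38, 34, s), (w, 6, 22, 16, 11, b), (w, 6, 22, 16, 11, n), (w, 6, 22, 16, 11, r), (w, 6, 22, 16, 11, s), (w, 6, 22, 28, 21, b), (w, 6, 22, 28, 21, n), (w, 6, 22, 28, 21, r), (w, 6, 22, 28, 21, s), (w, 6, 22, 38, 34, b), (w, 6, 22, 38, 34, n), (w, 6, 22, 38, 34, r), (w, 6, 22, 38, 34, s)}.
Filtering on B = s leaves {(w, 29, 30, 16, 11, s), (w, 29, 30, 28, 21, s), (w, 29, 30, 38, 34, s), (w, 33, 38, 16, 11, s), (w, 33, 38, 28, 21, s), (w, 33, 38, 38, 34, s), (w, 4, 31, 16, 11, s), (w, 4, 31, 28, 21, s), (w, 4, 31, 38, 34, s), (w, 6, 22, 16, 11, s), (w, 6, 22, 28, 21, s), (w, 6, 22, 38, 34, s)}.
Projecting to E, G, A: {(w, 29, 16), (w, 29, 28), (w, 29, 38), (w, 33, 16), (w, 33, 28), (w, 33, 38), (w, 4, 16), (w, 4, 28), (w, 4, 38), (w, 6, 16), (w, 6, 28), (w, 6, 38)}

{(w, 29, 16), (w, 29, 28), (w, 29, 38), (w, 33, 16), (w, 33, 28), (w, 33, 38), (w, 4, 16), (w, 4, 28), (w, 4, 38), (w, 6, 16), (w, 6, 28), (w, 6, 38)}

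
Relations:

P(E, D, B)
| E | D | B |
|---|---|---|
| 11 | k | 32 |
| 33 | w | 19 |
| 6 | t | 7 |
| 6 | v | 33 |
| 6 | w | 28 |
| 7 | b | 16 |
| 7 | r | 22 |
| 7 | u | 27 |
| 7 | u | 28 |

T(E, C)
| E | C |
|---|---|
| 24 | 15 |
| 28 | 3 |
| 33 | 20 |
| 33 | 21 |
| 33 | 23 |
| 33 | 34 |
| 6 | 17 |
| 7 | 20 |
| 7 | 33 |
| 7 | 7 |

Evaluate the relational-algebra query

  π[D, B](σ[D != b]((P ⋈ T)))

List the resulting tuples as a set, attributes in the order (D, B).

P ⋈ T (natural join on E): {(33, w, 19, 20), (33, w, 19, 21), (33, w, 19, 23), (33, w, 19, 34), (6, t, 7, 17), (6, v, 33, 17), (6, w, 28, 17), (7, b, 16, 20), (7, b, 16, 33), (7, b, 16, 7), (7, r, 22, 20), (7, r, 22, 33), (7, r, 22, 7), (7, u, 27, 20), (7, u, 27, 33), (7, u, 27, 7), (7, u, 28, 20), (7, u, 28, 33), (7, u, 28, 7)}
Filtering on D != b leaves {(33, w, 19, 20), (33, w, 19, 21), (33, w, 19, 23), (33, w, 19, 34), (6, t, 7, 17), (6, v, 33, 17), (6, w, 28, 17), (7, r, 22, 20), (7, r, 22, 33), (7, r, 22, 7), (7, u, 27, 20), (7, u, 27, 33), (7, u, 27, 7), (7, u, 28, 20), (7, u, 28, 33), (7, u, 28, 7)}.
Keep only column(s) D, B (9 duplicate(s) eliminated): {(r, 22), (t, 7), (u, 27), (u, 28), (v, 33), (w, 19), (w, 28)}

{(r, 22), (t, 7), (u, 27), (u, 28), (v, 33), (w, 19), (w, 28)}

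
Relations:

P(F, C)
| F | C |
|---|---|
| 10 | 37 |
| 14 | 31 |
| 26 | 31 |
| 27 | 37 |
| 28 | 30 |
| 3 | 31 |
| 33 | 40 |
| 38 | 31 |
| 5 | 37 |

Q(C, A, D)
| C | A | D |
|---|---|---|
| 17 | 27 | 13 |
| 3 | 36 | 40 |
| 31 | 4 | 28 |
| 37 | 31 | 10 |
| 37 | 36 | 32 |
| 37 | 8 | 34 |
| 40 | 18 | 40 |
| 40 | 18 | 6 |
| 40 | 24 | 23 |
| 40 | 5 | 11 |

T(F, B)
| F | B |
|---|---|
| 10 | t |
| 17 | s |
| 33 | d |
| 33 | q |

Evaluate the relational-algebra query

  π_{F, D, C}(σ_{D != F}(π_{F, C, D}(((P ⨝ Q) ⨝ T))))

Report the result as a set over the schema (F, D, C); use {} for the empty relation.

{(10, 32, 37), (10, 34, 37), (33, 11, 40), (33, 23, 40), (33, 40, 40), (33, 6, 40)}

Joining P and Q on C yields {(10, 37, 31, 10), (10, 37, 36, 32), (10, 37, 8, 34), (14, 31, 4, 28), (26, 31, 4, 28), (27, 37, 31, 10), (27, 37, 36, 32), (27, 37, 8, 34), (3, 31, 4, 28), (33, 40, 18, 40), (33, 40, 18, 6), (33, 40, 24, 23), (33, 40, 5, 11), (38, 31, 4, 28), (5, 37, 31, 10), (5, 37, 36, 32), (5, 37, 8, 34)}.
Joining (P ⨝ Q) and T on F yields {(10, 37, 31, 10, t), (10, 37, 36, 32, t), (10, 37, 8, 34, t), (33, 40, 18, 40, d), (33, 40, 18, 40, q), (33, 40, 18, 6, d), (33, 40, 18, 6, q), (33, 40, 24, 23, d), (33, 40, 24, 23, q), (33, 40, 5, 11, d), (33, 40, 5, 11, q)}.
Keep only column(s) F, C, D (4 duplicate(s) eliminated): {(10, 37, 10), (10, 37, 32), (10, 37, 34), (33, 40, 11), (33, 40, 23), (33, 40, 40), (33, 40, 6)}
Apply σ_{D != F}; surviving tuples: {(10, 37, 32), (10, 37, 34), (33, 40, 11), (33, 40, 23), (33, 40, 40), (33, 40, 6)}
Keep only column(s) F, D, C: {(10, 32, 37), (10, 34, 37), (33, 11, 40), (33, 23, 40), (33, 40, 40), (33, 6, 40)}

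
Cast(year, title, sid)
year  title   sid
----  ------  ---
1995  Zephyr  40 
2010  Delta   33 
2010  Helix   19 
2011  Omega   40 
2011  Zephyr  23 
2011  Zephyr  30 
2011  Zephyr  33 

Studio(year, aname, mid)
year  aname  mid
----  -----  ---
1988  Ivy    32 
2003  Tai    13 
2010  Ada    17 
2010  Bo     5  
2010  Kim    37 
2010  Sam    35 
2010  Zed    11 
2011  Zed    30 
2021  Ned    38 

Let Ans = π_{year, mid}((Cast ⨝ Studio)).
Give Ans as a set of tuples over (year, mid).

{(2010, 11), (2010, 17), (2010, 35), (2010, 37), (2010, 5), (2011, 30)}

Cast ⋈ Studio (natural join on year): {(2010, Delta, 33, Ada, 17), (2010, Delta, 33, Bo, 5), (2010, Delta, 33, Kim, 37), (2010, Delta, 33, Sam, 35), (2010, Delta, 33, Zed, 11), (2010, Helix, 19, Ada, 17), (2010, Helix, 19, Bo, 5), (2010, Helix, 19, Kim, 37), (2010, Helix, 19, Sam, 35), (2010, Helix, 19, Zed, 11), (2011, Omega, 40, Zed, 30), (2011, Zephyr, 23, Zed, 30), (2011, Zephyr, 30, Zed, 30), (2011, Zephyr, 33, Zed, 30)}
Projecting to year, mid (8 duplicate(s) eliminated): {(2010, 11), (2010, 17), (2010, 35), (2010, 37), (2010, 5), (2011, 30)}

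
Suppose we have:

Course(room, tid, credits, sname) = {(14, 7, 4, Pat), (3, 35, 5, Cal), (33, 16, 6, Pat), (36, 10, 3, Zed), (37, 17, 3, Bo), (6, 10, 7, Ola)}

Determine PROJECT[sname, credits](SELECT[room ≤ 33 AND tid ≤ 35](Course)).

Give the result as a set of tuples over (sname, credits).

{(Cal, 5), (Ola, 7), (Pat, 4), (Pat, 6)}

Filtering on room ≤ 33 AND tid ≤ 35 leaves {(14, 7, 4, Pat), (3, 35, 5, Cal), (33, 16, 6, Pat), (6, 10, 7, Ola)}.
Keep only column(s) sname, credits: {(Cal, 5), (Ola, 7), (Pat, 4), (Pat, 6)}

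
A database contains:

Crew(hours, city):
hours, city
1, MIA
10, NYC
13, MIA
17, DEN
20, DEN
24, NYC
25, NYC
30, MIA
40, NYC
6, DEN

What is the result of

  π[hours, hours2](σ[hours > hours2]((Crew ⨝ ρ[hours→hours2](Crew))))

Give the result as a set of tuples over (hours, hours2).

{(13, 1), (17, 6), (20, 17), (20, 6), (24, 10), (25, 10), (25, 24), (30, 1), (30, 13), (40, 10), (40, 24), (40, 25)}

ρ[hours→hours2]: schema becomes (hours2, city); tuples unchanged.
Joining Crew and ρ[hours→hours2](Crew) on city yields {(1, MIA, 1), (1, MIA, 13), (1, MIA, 30), (10, NYC, 10), (10, NYC, 24), (10, NYC, 25), (10, NYC, 40), (13, MIA, 1), (13, MIA, 13), (13, MIA, 30), (17, DEN, 17), (17, DEN, 20), (17, DEN, 6), (20, DEN, 17), (20, DEN, 20), (20, DEN, 6), (24, NYC, 10), (24, NYC, 24), (24, NYC, 25), (24, NYC, 40), (25, NYC, 10), (25, NYC, 24), (25, NYC, 25), (25, NYC, 40), (30, MIA, 1), (30, MIA, 13), (30, MIA, 30), (40, NYC, 10), (40, NYC, 24), (40, NYC, 25), (40, NYC, 40), (6, DEN, 17), (6, DEN, 20), (6, DEN, 6)}.
Apply σ_{hours > hours2}; surviving tuples: {(13, MIA, 1), (17, DEN, 6), (20, DEN, 17), (20, DEN, 6), (24, NYC, 10), (25, NYC, 10), (25, NYC, 24), (30, MIA, 1), (30, MIA, 13), (40, NYC, 10), (40, NYC, 24), (40, NYC, 25)}
π_{hours, hours2} gives {(13, 1), (17, 6), (20, 17), (20, 6), (24, 10), (25, 10), (25, 24), (30, 1), (30, 13), (40, 10), (40, 24), (40, 25)}.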